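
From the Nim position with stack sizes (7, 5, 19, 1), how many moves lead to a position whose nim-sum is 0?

Bitwise XOR of the heap sizes:
  00111  (7)
  00101  (5)
  10011  (19)
  00001  (1)
  -----
  10000  (16)
The overall nim-sum is X = 16. A stack of size p has a winning move iff p XOR X < p (reduce it to p XOR X).
  7: 7 XOR 16 = 23 ≥ 7 — no move.
  5: 5 XOR 16 = 21 ≥ 5 — no move.
  19: 19 XOR 16 = 3 < 19 — winning move (to 3).
  1: 1 XOR 16 = 17 ≥ 1 — no move.
That gives 1 winning move.

1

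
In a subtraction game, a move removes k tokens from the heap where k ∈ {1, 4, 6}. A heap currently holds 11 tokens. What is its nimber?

1

Compute g(0), g(1), … for moves {1, 4, 6}:
k:     0  1  2  3  4  5  6  7  8  9 10 11
g(k):  0  1  0  1  2  0  1  0  1  2  0  1
So g(11) = 1.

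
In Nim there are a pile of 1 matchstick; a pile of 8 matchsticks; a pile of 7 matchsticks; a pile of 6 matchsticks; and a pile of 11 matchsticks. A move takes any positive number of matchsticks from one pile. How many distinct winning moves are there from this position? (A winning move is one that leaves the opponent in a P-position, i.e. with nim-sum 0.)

3

In binary:
  0001  (1)
  1000  (8)
  0111  (7)
  0110  (6)
  1011  (11)
  ----
  0011  (3)
The overall nim-sum is X = 3. A pile of size p has a winning move iff p XOR X < p (reduce it to p XOR X).
  1: 1 XOR 3 = 2 ≥ 1 — no move.
  8: 8 XOR 3 = 11 ≥ 8 — no move.
  7: 7 XOR 3 = 4 < 7 — winning move (to 4).
  6: 6 XOR 3 = 5 < 6 — winning move (to 5).
  11: 11 XOR 3 = 8 < 11 — winning move (to 8).
That gives 3 winning moves.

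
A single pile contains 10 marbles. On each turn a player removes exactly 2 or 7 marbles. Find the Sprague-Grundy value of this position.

Compute g(0), g(1), … for moves {2, 7}:
k:     0  1  2  3  4  5  6  7  8  9 10
g(k):  0  0  1  1  0  0  1  1  2  0  0
So g(10) = 0.

0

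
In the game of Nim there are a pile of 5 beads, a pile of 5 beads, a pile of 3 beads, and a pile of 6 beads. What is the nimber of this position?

Nim-sum: 5 XOR 5 XOR 3 XOR 6 = 5.

5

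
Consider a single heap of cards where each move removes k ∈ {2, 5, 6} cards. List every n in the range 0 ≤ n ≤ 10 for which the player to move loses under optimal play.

0, 1, 4, 8

Compute g(0), g(1), … for moves {2, 5, 6}:
g(0) = mex{} = 0
g(1) = mex{} = 0
g(2) = mex{0} = 1
g(3) = mex{0} = 1
g(4) = mex{1} = 0
g(5) = mex{0,1} = 2
g(6) = mex{0} = 1
g(7) = mex{0,1,2} = 3
g(8) = mex{1} = 0
g(9) = mex{0,1,3} = 2
g(10) = mex{0,2} = 1
The P-positions (g = 0) in 0..10 are 0, 1, 4, 8.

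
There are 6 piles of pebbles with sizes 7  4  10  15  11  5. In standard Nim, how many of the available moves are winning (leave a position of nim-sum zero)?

Compute the nim-sum pairwise:
7 ^ 4 = 3
3 ^ 10 = 9
9 ^ 15 = 6
6 ^ 11 = 13
13 ^ 5 = 8
The overall nim-sum is X = 8. A pile of size p has a winning move iff p XOR X < p (reduce it to p XOR X).
  7: 7 XOR 8 = 15 ≥ 7 — no move.
  4: 4 XOR 8 = 12 ≥ 4 — no move.
  10: 10 XOR 8 = 2 < 10 — winning move (to 2).
  15: 15 XOR 8 = 7 < 15 — winning move (to 7).
  11: 11 XOR 8 = 3 < 11 — winning move (to 3).
  5: 5 XOR 8 = 13 ≥ 5 — no move.
That gives 3 winning moves.

3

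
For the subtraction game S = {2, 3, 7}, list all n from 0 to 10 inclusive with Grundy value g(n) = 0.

0, 1, 5, 6, 10

Build the Grundy sequence with g(k) = mex{g(k−s) : s ∈ {2, 3, 7}, s ≤ k}:
g(0) = mex{} = 0
g(1) = mex{} = 0
g(2) = mex{0} = 1
g(3) = mex{0} = 1
g(4) = mex{0,1} = 2
g(5) = mex{1} = 0
g(6) = mex{1,2} = 0
g(7) = mex{0,2} = 1
g(8) = mex{0} = 1
g(9) = mex{0,1} = 2
g(10) = mex{1} = 0
The P-positions (g = 0) in 0..10 are 0, 1, 5, 6, 10.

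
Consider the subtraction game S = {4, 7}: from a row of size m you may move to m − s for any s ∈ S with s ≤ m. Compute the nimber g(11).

Compute g(0), g(1), … for moves {4, 7}:
k:     0  1  2  3  4  5  6  7  8  9 10 11
g(k):  0  0  0  0  1  1  1  1  2  2  2  0
So g(11) = 0.

0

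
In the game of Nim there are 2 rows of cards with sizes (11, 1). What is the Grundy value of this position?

10

Nim-sum: 11 ^ 1 = 10.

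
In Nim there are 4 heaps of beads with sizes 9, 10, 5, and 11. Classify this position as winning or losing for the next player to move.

Nim-sum: 9 ⊕ 10 ⊕ 5 ⊕ 11 = 13.
The nim-sum is 13 ≠ 0, so this is an N-position: the player to move can win.

Winning position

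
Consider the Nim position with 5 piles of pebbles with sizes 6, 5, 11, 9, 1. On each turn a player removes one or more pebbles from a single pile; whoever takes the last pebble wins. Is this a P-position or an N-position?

P-position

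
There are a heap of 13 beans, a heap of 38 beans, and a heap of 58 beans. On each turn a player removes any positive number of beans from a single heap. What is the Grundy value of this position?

17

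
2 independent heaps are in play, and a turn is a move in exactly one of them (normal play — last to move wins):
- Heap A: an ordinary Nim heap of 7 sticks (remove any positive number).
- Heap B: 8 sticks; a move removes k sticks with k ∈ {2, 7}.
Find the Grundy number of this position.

5

Heap A is a plain Nim heap of size 7, so its Grundy value is 7.
For heap B, compute g(0), g(1), … with moves {2, 7}:
g(0) = mex{} = 0
g(1) = mex{} = 0
g(2) = mex{0} = 1
g(3) = mex{0} = 1
g(4) = mex{1} = 0
g(5) = mex{1} = 0
g(6) = mex{0} = 1
g(7) = mex{0} = 1
g(8) = mex{0,1} = 2
So g(8) = 2.
By the Sprague-Grundy theorem, the Grundy value of a sum of independent games is the XOR of the component values.
Combined value = 7 ⊕ 2 = 5.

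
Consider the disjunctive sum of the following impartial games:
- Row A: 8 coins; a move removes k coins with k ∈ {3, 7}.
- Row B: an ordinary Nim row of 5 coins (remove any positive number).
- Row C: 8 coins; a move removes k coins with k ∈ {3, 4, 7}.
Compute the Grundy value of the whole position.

Build the Grundy sequence for row A with g(k) = mex{g(k−s) : s ∈ {3, 7}, s ≤ k}:
k:     0  1  2  3  4  5  6  7  8
g(k):  0  0  0  1  1  1  0  2  2
So g(8) = 2.
Row B is a plain Nim row of size 5, so its Grundy value is 5.
Build the Grundy sequence for row C with g(k) = mex{g(k−s) : s ∈ {3, 4, 7}, s ≤ k}:
k:     0  1  2  3  4  5  6  7  8
g(k):  0  0  0  1  1  1  2  2  2
So g(8) = 2.
By the Sprague-Grundy theorem, the Grundy value of a sum of independent games is the XOR of the component values.
Combined value = 2 XOR 5 XOR 2 = 5.

5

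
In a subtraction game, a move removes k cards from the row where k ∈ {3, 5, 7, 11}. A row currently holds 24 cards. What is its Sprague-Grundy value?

0

Grundy values for subtraction set {3, 5, 7, 11}:
k:     0  1  2  3  4  5  6  7  8  9 10 11 12 13 14 15 16 17 18 19 20 21 22 23 24
g(k):  0  0  0  1  1  1  2  2  2  3  0  3  4  1  0  3  0  1  0  1  0  1  0  1  0
So g(24) = 0.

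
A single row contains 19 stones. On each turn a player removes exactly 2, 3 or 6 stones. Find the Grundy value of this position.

Build the Grundy sequence with g(k) = mex{g(k−s) : s ∈ {2, 3, 6}, s ≤ k}:
k:     0  1  2  3  4  5  6  7  8  9 10 11 12 13 14 15 16 17 18 19
g(k):  0  0  1  1  2  0  3  1  2  0  0  1  1  2  0  3  1  2  0  0
So g(19) = 0.

0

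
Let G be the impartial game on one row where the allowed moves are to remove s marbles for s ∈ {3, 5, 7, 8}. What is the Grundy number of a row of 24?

0

Build the Grundy sequence with g(k) = mex{g(k−s) : s ∈ {3, 5, 7, 8}, s ≤ k}:
k:     0  1  2  3  4  5  6  7  8  9 10 11 12 13 14 15 16 17 18 19 20 21 22 23 24
g(k):  0  0  0  1  1  1  2  2  2  3  3  0  0  0  1  1  1  2  2  2  3  3  0  0  0
So g(24) = 0.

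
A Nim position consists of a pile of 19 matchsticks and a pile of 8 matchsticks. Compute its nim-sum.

27

Write each in binary and XOR column by column:
  10011  (19)
  01000  (8)
  -----
  11011  (27)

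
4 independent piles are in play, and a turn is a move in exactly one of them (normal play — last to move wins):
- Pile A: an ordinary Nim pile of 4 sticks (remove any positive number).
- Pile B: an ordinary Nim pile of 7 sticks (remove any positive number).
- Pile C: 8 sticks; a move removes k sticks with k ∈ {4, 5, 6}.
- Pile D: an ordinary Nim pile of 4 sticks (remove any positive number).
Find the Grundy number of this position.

Pile A is a plain Nim pile of size 4, so its Grundy value is 4.
Pile B is a plain Nim pile of size 7, so its Grundy value is 7.
Grundy values for pile C (subtraction set {4, 5, 6}):
g(0) = mex{} = 0
g(1) = mex{} = 0
g(2) = mex{} = 0
g(3) = mex{} = 0
g(4) = mex{0} = 1
g(5) = mex{0} = 1
g(6) = mex{0} = 1
g(7) = mex{0} = 1
g(8) = mex{0,1} = 2
So g(8) = 2.
Pile D is a plain Nim pile of size 4, so its Grundy value is 4.
By the Sprague-Grundy theorem, the Grundy value of a sum of independent games is the XOR of the component values.
Combined value = 4 XOR 7 XOR 2 XOR 4 = 5.

5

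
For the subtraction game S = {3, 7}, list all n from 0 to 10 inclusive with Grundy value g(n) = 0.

0, 1, 2, 6, 10

Compute g(0), g(1), … for moves {3, 7}:
g(0) = mex{} = 0
g(1) = mex{} = 0
g(2) = mex{} = 0
g(3) = mex{0} = 1
g(4) = mex{0} = 1
g(5) = mex{0} = 1
g(6) = mex{1} = 0
g(7) = mex{0,1} = 2
g(8) = mex{0,1} = 2
g(9) = mex{0} = 1
g(10) = mex{1,2} = 0
The P-positions (g = 0) in 0..10 are 0, 1, 2, 6, 10.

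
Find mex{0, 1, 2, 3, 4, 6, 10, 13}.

5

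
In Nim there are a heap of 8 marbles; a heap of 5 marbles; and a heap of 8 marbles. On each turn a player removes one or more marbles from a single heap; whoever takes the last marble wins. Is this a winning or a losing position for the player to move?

Winning position

Bitwise XOR of the heap sizes:
  1000  (8)
  0101  (5)
  1000  (8)
  ----
  0101  (5)
The nim-sum is 5 ≠ 0, so this is an N-position: the player to move can win.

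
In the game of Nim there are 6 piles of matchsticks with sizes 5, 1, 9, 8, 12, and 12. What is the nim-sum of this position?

5

In binary:
  0101  (5)
  0001  (1)
  1001  (9)
  1000  (8)
  1100  (12)
  1100  (12)
  ----
  0101  (5)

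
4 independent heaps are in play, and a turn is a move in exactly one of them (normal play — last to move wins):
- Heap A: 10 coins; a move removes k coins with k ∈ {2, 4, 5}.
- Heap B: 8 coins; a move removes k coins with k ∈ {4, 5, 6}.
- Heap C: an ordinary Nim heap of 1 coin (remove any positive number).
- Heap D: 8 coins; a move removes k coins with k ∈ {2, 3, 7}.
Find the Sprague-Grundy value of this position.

3

For heap A, compute g(0), g(1), … with moves {2, 4, 5}:
k:     0  1  2  3  4  5  6  7  8  9 10
g(k):  0  0  1  1  2  2  3  0  0  1  1
So g(10) = 1.
Grundy values for heap B (subtraction set {4, 5, 6}):
k:     0  1  2  3  4  5  6  7  8
g(k):  0  0  0  0  1  1  1  1  2
So g(8) = 2.
Heap C is a plain Nim heap of size 1, so its Grundy value is 1.
For heap D, compute g(0), g(1), … with moves {2, 3, 7}:
g(0) = mex{} = 0
g(1) = mex{} = 0
g(2) = mex{0} = 1
g(3) = mex{0} = 1
g(4) = mex{0,1} = 2
g(5) = mex{1} = 0
g(6) = mex{1,2} = 0
g(7) = mex{0,2} = 1
g(8) = mex{0} = 1
So g(8) = 1.
The value of a disjunctive sum is the nim-sum of the parts.
Combined value = 1 ⊕ 2 ⊕ 1 ⊕ 1 = 3.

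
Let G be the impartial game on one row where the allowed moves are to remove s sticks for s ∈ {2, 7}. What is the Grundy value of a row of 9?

0

Grundy values for subtraction set {2, 7}:
g(0) = mex{} = 0
g(1) = mex{} = 0
g(2) = mex{0} = 1
g(3) = mex{0} = 1
g(4) = mex{1} = 0
g(5) = mex{1} = 0
g(6) = mex{0} = 1
g(7) = mex{0} = 1
g(8) = mex{0,1} = 2
g(9) = mex{1} = 0
So g(9) = 0.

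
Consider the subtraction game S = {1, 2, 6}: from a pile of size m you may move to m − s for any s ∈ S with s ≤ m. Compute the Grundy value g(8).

1

Build the Grundy sequence with g(k) = mex{g(k−s) : s ∈ {1, 2, 6}, s ≤ k}:
k:     0  1  2  3  4  5  6  7  8
g(k):  0  1  2  0  1  2  3  0  1
So g(8) = 1.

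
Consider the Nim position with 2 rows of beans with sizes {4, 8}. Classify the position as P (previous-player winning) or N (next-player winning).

N-position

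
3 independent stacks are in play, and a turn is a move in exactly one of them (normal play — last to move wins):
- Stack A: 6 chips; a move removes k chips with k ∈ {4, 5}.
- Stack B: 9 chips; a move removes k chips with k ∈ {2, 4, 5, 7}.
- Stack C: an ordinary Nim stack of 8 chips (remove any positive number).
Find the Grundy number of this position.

Grundy values for stack A (subtraction set {4, 5}):
g(0) = mex{} = 0
g(1) = mex{} = 0
g(2) = mex{} = 0
g(3) = mex{} = 0
g(4) = mex{0} = 1
g(5) = mex{0} = 1
g(6) = mex{0} = 1
So g(6) = 1.
Grundy values for stack B (subtraction set {2, 4, 5, 7}):
k:     0  1  2  3  4  5  6  7  8  9
g(k):  0  0  1  1  2  2  3  3  4  0
So g(9) = 0.
Stack C is a plain Nim stack of size 8, so its Grundy value is 8.
The value of a disjunctive sum is the nim-sum of the parts.
Combined value = 1 XOR 0 XOR 8 = 9.

9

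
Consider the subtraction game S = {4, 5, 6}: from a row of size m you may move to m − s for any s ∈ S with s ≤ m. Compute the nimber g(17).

Compute g(0), g(1), … for moves {4, 5, 6}:
k:     0  1  2  3  4  5  6  7  8  9 10 11 12 13 14 15 16 17
g(k):  0  0  0  0  1  1  1  1  2  2  0  0  0  0  1  1  1  1
So g(17) = 1.

1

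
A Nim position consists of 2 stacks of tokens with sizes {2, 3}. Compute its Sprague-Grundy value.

Compute the nim-sum pairwise:
2 ⊕ 3 = 1

1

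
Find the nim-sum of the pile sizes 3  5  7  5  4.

0

Nim-sum: 3 ⊕ 5 ⊕ 7 ⊕ 5 ⊕ 4 = 0.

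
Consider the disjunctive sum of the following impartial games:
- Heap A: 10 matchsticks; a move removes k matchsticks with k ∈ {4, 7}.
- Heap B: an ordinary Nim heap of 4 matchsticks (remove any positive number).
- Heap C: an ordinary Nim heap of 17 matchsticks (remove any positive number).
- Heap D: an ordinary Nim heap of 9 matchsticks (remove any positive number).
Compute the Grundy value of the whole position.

30

For heap A, compute g(0), g(1), … with moves {4, 7}:
g(0) = mex{} = 0
g(1) = mex{} = 0
g(2) = mex{} = 0
g(3) = mex{} = 0
g(4) = mex{0} = 1
g(5) = mex{0} = 1
g(6) = mex{0} = 1
g(7) = mex{0} = 1
g(8) = mex{0,1} = 2
g(9) = mex{0,1} = 2
g(10) = mex{0,1} = 2
So g(10) = 2.
Heap B is a plain Nim heap of size 4, so its Grundy value is 4.
Heap C is a plain Nim heap of size 17, so its Grundy value is 17.
Heap D is a plain Nim heap of size 9, so its Grundy value is 9.
By the Sprague-Grundy theorem, the Grundy value of a sum of independent games is the XOR of the component values.
Combined value = 2 ⊕ 4 ⊕ 17 ⊕ 9 = 30.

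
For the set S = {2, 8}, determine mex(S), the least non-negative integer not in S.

0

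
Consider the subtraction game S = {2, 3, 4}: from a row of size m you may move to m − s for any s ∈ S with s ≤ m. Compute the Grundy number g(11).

2

Build the Grundy sequence with g(k) = mex{g(k−s) : s ∈ {2, 3, 4}, s ≤ k}:
k:     0  1  2  3  4  5  6  7  8  9 10 11
g(k):  0  0  1  1  2  2  0  0  1  1  2  2
So g(11) = 2.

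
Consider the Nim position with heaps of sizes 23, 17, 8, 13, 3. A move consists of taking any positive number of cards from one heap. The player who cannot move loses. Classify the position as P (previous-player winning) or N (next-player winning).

Compute the nim-sum pairwise:
23 ⊕ 17 = 6
6 ⊕ 8 = 14
14 ⊕ 13 = 3
3 ⊕ 3 = 0
The nim-sum is 0, so this is a P-position: the player to move is in a losing position under optimal play.

P-position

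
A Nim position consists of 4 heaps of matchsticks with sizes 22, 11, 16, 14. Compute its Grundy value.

Nim-sum: 22 XOR 11 XOR 16 XOR 14 = 3.

3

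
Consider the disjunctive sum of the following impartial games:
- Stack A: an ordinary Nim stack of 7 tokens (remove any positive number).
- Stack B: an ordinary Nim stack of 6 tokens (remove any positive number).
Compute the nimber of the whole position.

1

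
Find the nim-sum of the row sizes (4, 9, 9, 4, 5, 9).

Nim-sum: 4 ⊕ 9 ⊕ 9 ⊕ 4 ⊕ 5 ⊕ 9 = 12.

12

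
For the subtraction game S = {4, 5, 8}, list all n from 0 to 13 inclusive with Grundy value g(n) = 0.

0, 1, 2, 3, 12, 13

Build the Grundy sequence with g(k) = mex{g(k−s) : s ∈ {4, 5, 8}, s ≤ k}:
k:     0  1  2  3  4  5  6  7  8  9 10 11 12 13
g(k):  0  0  0  0  1  1  1  1  2  2  2  2  0  0
The P-positions (g = 0) in 0..13 are 0, 1, 2, 3, 12, 13.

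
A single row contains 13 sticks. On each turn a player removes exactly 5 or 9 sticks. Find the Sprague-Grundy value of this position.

2

Build the Grundy sequence with g(k) = mex{g(k−s) : s ∈ {5, 9}, s ≤ k}:
g(0) = mex{} = 0
g(1) = mex{} = 0
g(2) = mex{} = 0
g(3) = mex{} = 0
g(4) = mex{} = 0
g(5) = mex{0} = 1
g(6) = mex{0} = 1
g(7) = mex{0} = 1
g(8) = mex{0} = 1
g(9) = mex{0} = 1
g(10) = mex{0,1} = 2
g(11) = mex{0,1} = 2
g(12) = mex{0,1} = 2
g(13) = mex{0,1} = 2
So g(13) = 2.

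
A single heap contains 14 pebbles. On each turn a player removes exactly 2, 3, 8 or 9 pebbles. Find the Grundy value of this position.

1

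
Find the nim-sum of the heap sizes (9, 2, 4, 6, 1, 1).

Write each in binary and XOR column by column:
  1001  (9)
  0010  (2)
  0100  (4)
  0110  (6)
  0001  (1)
  0001  (1)
  ----
  1001  (9)

9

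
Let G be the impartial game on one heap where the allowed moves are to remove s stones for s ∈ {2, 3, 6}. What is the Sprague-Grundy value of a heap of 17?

2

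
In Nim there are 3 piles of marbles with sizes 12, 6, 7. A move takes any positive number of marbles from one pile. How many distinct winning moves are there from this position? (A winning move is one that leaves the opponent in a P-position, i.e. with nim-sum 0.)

In binary:
  1100  (12)
  0110  (6)
  0111  (7)
  ----
  1101  (13)
The overall nim-sum is X = 13. A pile of size p has a winning move iff p XOR X < p (reduce it to p XOR X).
  12: 12 XOR 13 = 1 < 12 — winning move (to 1).
  6: 6 XOR 13 = 11 ≥ 6 — no move.
  7: 7 XOR 13 = 10 ≥ 7 — no move.
That gives 1 winning move.

1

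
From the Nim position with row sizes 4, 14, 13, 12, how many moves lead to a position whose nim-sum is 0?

3

Compute the nim-sum pairwise:
4 ^ 14 = 10
10 ^ 13 = 7
7 ^ 12 = 11
The overall nim-sum is X = 11. A row of size p has a winning move iff p XOR X < p (reduce it to p XOR X).
  4: 4 XOR 11 = 15 ≥ 4 — no move.
  14: 14 XOR 11 = 5 < 14 — winning move (to 5).
  13: 13 XOR 11 = 6 < 13 — winning move (to 6).
  12: 12 XOR 11 = 7 < 12 — winning move (to 7).
That gives 3 winning moves.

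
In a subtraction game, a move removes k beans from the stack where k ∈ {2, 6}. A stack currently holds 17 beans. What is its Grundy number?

Build the Grundy sequence with g(k) = mex{g(k−s) : s ∈ {2, 6}, s ≤ k}:
k:     0  1  2  3  4  5  6  7  8  9 10 11 12 13 14 15 16 17
g(k):  0  0  1  1  0  0  1  1  0  0  1  1  0  0  1  1  0  0
So g(17) = 0.

0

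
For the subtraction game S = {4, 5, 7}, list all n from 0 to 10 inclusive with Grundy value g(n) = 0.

Compute g(0), g(1), … for moves {4, 5, 7}:
k:     0  1  2  3  4  5  6  7  8  9 10
g(k):  0  0  0  0  1  1  1  1  2  2  2
The P-positions (g = 0) in 0..10 are 0, 1, 2, 3.

0, 1, 2, 3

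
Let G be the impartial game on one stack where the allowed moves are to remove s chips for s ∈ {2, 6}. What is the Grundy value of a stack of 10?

1

Compute g(0), g(1), … for moves {2, 6}:
k:     0  1  2  3  4  5  6  7  8  9 10
g(k):  0  0  1  1  0  0  1  1  0  0  1
So g(10) = 1.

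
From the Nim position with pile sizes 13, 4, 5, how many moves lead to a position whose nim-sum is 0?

Compute the nim-sum pairwise:
13 ^ 4 = 9
9 ^ 5 = 12
The overall nim-sum is X = 12. A pile of size p has a winning move iff p XOR X < p (reduce it to p XOR X).
  13: 13 XOR 12 = 1 < 13 — winning move (to 1).
  4: 4 XOR 12 = 8 ≥ 4 — no move.
  5: 5 XOR 12 = 9 ≥ 5 — no move.
That gives 1 winning move.

1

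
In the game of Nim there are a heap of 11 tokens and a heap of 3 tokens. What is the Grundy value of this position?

Nim-sum: 11 ⊕ 3 = 8.

8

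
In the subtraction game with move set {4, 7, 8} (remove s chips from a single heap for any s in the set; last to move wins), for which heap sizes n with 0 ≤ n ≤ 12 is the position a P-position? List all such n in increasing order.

0, 1, 2, 3, 12

Build the Grundy sequence with g(k) = mex{g(k−s) : s ∈ {4, 7, 8}, s ≤ k}:
k:     0  1  2  3  4  5  6  7  8  9 10 11 12
g(k):  0  0  0  0  1  1  1  1  2  2  2  2  0
The P-positions (g = 0) in 0..12 are 0, 1, 2, 3, 12.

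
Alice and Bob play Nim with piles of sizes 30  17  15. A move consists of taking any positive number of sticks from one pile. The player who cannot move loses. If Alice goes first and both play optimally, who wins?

Bob wins

Write each in binary and XOR column by column:
  11110  (30)
  10001  (17)
  01111  (15)
  -----
  00000  (0)
The nim-sum is 0, so this is a P-position: the player to move is in a losing position under optimal play; Alice is about to move from it and so loses — Bob wins.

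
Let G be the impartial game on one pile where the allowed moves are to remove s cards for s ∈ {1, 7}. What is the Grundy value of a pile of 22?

0

Build the Grundy sequence with g(k) = mex{g(k−s) : s ∈ {1, 7}, s ≤ k}:
k:     0  1  2  3  4  5  6  7  8  9 10 11 12 13 14 15 16 17 18 19 20 21 22
g(k):  0  1  0  1  0  1  0  1  0  1  0  1  0  1  0  1  0  1  0  1  0  1  0
So g(22) = 0.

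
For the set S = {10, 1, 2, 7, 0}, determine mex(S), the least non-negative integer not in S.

3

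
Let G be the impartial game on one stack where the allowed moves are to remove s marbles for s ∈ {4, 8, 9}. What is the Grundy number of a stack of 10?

2

Build the Grundy sequence with g(k) = mex{g(k−s) : s ∈ {4, 8, 9}, s ≤ k}:
g(0) = mex{} = 0
g(1) = mex{} = 0
g(2) = mex{} = 0
g(3) = mex{} = 0
g(4) = mex{0} = 1
g(5) = mex{0} = 1
g(6) = mex{0} = 1
g(7) = mex{0} = 1
g(8) = mex{0,1} = 2
g(9) = mex{0,1} = 2
g(10) = mex{0,1} = 2
So g(10) = 2.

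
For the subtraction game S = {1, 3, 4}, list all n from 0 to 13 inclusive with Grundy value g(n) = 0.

0, 2, 7, 9

Build the Grundy sequence with g(k) = mex{g(k−s) : s ∈ {1, 3, 4}, s ≤ k}:
k:     0  1  2  3  4  5  6  7  8  9 10 11 12 13
g(k):  0  1  0  1  2  3  2  0  1  0  1  2  3  2
The P-positions (g = 0) in 0..13 are 0, 2, 7, 9.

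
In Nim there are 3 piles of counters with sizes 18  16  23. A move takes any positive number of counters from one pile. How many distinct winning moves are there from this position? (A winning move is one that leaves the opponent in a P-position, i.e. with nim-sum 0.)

3

Compute the nim-sum pairwise:
18 XOR 16 = 2
2 XOR 23 = 21
The overall nim-sum is X = 21. A pile of size p has a winning move iff p XOR X < p (reduce it to p XOR X).
  18: 18 XOR 21 = 7 < 18 — winning move (to 7).
  16: 16 XOR 21 = 5 < 16 — winning move (to 5).
  23: 23 XOR 21 = 2 < 23 — winning move (to 2).
That gives 3 winning moves.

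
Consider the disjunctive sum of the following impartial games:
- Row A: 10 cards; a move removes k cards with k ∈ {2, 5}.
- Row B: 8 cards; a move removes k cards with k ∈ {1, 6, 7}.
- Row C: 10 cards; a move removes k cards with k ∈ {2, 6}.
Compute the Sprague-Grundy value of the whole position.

Build the Grundy sequence for row A with g(k) = mex{g(k−s) : s ∈ {2, 5}, s ≤ k}:
k:     0  1  2  3  4  5  6  7  8  9 10
g(k):  0  0  1  1  0  2  1  0  0  1  1
So g(10) = 1.
Build the Grundy sequence for row B with g(k) = mex{g(k−s) : s ∈ {1, 6, 7}, s ≤ k}:
k:     0  1  2  3  4  5  6  7  8
g(k):  0  1  0  1  0  1  2  3  2
So g(8) = 2.
Build the Grundy sequence for row C with g(k) = mex{g(k−s) : s ∈ {2, 6}, s ≤ k}:
g(0) = mex{} = 0
g(1) = mex{} = 0
g(2) = mex{0} = 1
g(3) = mex{0} = 1
g(4) = mex{1} = 0
g(5) = mex{1} = 0
g(6) = mex{0} = 1
g(7) = mex{0} = 1
g(8) = mex{1} = 0
g(9) = mex{1} = 0
g(10) = mex{0} = 1
So g(10) = 1.
The value of a disjunctive sum is the nim-sum of the parts.
Combined value = 1 ⊕ 2 ⊕ 1 = 2.

2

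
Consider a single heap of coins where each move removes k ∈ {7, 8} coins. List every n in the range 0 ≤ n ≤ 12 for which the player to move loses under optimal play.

Build the Grundy sequence with g(k) = mex{g(k−s) : s ∈ {7, 8}, s ≤ k}:
g(0) = mex{} = 0
g(1) = mex{} = 0
g(2) = mex{} = 0
g(3) = mex{} = 0
g(4) = mex{} = 0
g(5) = mex{} = 0
g(6) = mex{} = 0
g(7) = mex{0} = 1
g(8) = mex{0} = 1
g(9) = mex{0} = 1
g(10) = mex{0} = 1
g(11) = mex{0} = 1
g(12) = mex{0} = 1
The P-positions (g = 0) in 0..12 are 0, 1, 2, 3, 4, 5, 6.

0, 1, 2, 3, 4, 5, 6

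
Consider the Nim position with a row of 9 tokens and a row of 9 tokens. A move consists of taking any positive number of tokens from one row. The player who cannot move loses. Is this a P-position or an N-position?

P-position

In binary:
  1001  (9)
  1001  (9)
  ----
  0000  (0)
The nim-sum is 0, so this is a P-position: the player to move is in a losing position under optimal play.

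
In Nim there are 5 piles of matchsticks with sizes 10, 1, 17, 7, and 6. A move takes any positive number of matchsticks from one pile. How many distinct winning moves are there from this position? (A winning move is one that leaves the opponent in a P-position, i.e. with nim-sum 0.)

1

Compute the nim-sum pairwise:
10 ^ 1 = 11
11 ^ 17 = 26
26 ^ 7 = 29
29 ^ 6 = 27
The overall nim-sum is X = 27. A pile of size p has a winning move iff p XOR X < p (reduce it to p XOR X).
  10: 10 XOR 27 = 17 ≥ 10 — no move.
  1: 1 XOR 27 = 26 ≥ 1 — no move.
  17: 17 XOR 27 = 10 < 17 — winning move (to 10).
  7: 7 XOR 27 = 28 ≥ 7 — no move.
  6: 6 XOR 27 = 29 ≥ 6 — no move.
That gives 1 winning move.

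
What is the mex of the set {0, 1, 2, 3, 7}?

4

The values 0, 1, 2, 3 are all present; 4 is the first non-negative integer missing from the set.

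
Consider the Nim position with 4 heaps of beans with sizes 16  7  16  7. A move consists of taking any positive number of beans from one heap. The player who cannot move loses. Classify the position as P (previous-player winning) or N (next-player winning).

Nim-sum: 16 ^ 7 ^ 16 ^ 7 = 0.
The nim-sum is 0, so this is a P-position: the player to move is in a losing position under optimal play.

P-position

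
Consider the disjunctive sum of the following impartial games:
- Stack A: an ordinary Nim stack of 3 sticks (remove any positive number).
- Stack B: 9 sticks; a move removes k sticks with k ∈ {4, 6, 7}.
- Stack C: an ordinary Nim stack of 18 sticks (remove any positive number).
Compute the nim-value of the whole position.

Stack A is a plain Nim stack of size 3, so its Grundy value is 3.
Grundy values for stack B (subtraction set {4, 6, 7}):
k:     0  1  2  3  4  5  6  7  8  9
g(k):  0  0  0  0  1  1  1  1  2  2
So g(9) = 2.
Stack C is a plain Nim stack of size 18, so its Grundy value is 18.
By the Sprague-Grundy theorem, the Grundy value of a sum of independent games is the XOR of the component values.
Combined value = 3 XOR 2 XOR 18 = 19.

19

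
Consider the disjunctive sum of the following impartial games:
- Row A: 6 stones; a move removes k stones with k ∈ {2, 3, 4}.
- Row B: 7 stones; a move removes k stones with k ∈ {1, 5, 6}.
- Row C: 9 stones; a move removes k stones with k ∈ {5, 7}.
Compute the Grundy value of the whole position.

2

For row A, compute g(0), g(1), … with moves {2, 3, 4}:
k:     0  1  2  3  4  5  6
g(k):  0  0  1  1  2  2  0
So g(6) = 0.
Grundy values for row B (subtraction set {1, 5, 6}):
g(0) = mex{} = 0
g(1) = mex{0} = 1
g(2) = mex{1} = 0
g(3) = mex{0} = 1
g(4) = mex{1} = 0
g(5) = mex{0} = 1
g(6) = mex{0,1} = 2
g(7) = mex{0,1,2} = 3
So g(7) = 3.
Grundy values for row C (subtraction set {5, 7}):
g(0) = mex{} = 0
g(1) = mex{} = 0
g(2) = mex{} = 0
g(3) = mex{} = 0
g(4) = mex{} = 0
g(5) = mex{0} = 1
g(6) = mex{0} = 1
g(7) = mex{0} = 1
g(8) = mex{0} = 1
g(9) = mex{0} = 1
So g(9) = 1.
By the Sprague-Grundy theorem, the Grundy value of a sum of independent games is the XOR of the component values.
Combined value = 0 XOR 3 XOR 1 = 2.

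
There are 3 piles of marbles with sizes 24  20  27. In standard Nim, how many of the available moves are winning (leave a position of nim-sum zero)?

Nim-sum: 24 ⊕ 20 ⊕ 27 = 23.
The overall nim-sum is X = 23. A pile of size p has a winning move iff p XOR X < p (reduce it to p XOR X).
  24: 24 XOR 23 = 15 < 24 — winning move (to 15).
  20: 20 XOR 23 = 3 < 20 — winning move (to 3).
  27: 27 XOR 23 = 12 < 27 — winning move (to 12).
That gives 3 winning moves.

3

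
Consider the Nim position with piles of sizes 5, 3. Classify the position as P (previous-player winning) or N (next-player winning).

N-position

Write each in binary and XOR column by column:
  101  (5)
  011  (3)
  ---
  110  (6)
The nim-sum is 6 ≠ 0, so this is an N-position: the player to move can win.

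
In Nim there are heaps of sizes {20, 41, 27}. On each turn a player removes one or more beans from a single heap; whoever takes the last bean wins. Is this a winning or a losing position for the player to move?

Winning position

Nim-sum: 20 XOR 41 XOR 27 = 38.
The nim-sum is 38 ≠ 0, so this is an N-position: the player to move can win.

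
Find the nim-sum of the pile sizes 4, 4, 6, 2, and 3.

7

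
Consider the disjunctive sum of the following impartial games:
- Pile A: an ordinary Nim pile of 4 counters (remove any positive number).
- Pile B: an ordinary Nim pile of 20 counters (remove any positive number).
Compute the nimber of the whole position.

16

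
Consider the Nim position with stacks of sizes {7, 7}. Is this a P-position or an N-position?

Bitwise XOR of the heap sizes:
  111  (7)
  111  (7)
  ---
  000  (0)
The nim-sum is 0, so this is a P-position: the player to move is in a losing position under optimal play.

P-position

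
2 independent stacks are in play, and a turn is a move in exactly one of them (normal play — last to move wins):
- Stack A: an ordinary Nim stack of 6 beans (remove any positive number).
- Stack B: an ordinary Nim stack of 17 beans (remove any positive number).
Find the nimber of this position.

Stack A is a plain Nim stack of size 6, so its Grundy value is 6.
Stack B is a plain Nim stack of size 17, so its Grundy value is 17.
The value of a disjunctive sum is the nim-sum of the parts.
Combined value = 6 ⊕ 17 = 23.

23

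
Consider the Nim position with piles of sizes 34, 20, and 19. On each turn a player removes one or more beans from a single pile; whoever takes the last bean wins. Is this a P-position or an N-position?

N-position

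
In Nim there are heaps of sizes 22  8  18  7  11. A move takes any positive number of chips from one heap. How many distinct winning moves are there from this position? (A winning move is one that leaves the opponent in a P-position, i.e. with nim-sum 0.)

0

Nim-sum: 22 ^ 8 ^ 18 ^ 7 ^ 11 = 0.
The nim-sum is already 0, so every move leaves a nonzero nim-sum — there are no winning moves.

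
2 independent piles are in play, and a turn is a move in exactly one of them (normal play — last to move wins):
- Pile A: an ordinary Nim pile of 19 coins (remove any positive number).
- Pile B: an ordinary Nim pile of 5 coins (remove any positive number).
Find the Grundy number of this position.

22

Pile A is a plain Nim pile of size 19, so its Grundy value is 19.
Pile B is a plain Nim pile of size 5, so its Grundy value is 5.
By the Sprague-Grundy theorem, the Grundy value of a sum of independent games is the XOR of the component values.
Combined value = 19 ⊕ 5 = 22.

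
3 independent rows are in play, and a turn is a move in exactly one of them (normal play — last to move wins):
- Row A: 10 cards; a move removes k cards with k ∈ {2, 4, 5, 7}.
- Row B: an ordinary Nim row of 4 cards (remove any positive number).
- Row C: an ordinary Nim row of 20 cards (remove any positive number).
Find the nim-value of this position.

Grundy values for row A (subtraction set {2, 4, 5, 7}):
k:     0  1  2  3  4  5  6  7  8  9 10
g(k):  0  0  1  1  2  2  3  3  4  0  0
So g(10) = 0.
Row B is a plain Nim row of size 4, so its Grundy value is 4.
Row C is a plain Nim row of size 20, so its Grundy value is 20.
The value of a disjunctive sum is the nim-sum of the parts.
Combined value = 0 ⊕ 4 ⊕ 20 = 16.

16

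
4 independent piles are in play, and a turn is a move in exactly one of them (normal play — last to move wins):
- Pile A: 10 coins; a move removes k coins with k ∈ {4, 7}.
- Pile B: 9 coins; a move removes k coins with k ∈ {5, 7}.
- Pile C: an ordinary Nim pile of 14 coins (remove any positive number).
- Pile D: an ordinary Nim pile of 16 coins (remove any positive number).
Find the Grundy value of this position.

29

Build the Grundy sequence for pile A with g(k) = mex{g(k−s) : s ∈ {4, 7}, s ≤ k}:
g(0) = mex{} = 0
g(1) = mex{} = 0
g(2) = mex{} = 0
g(3) = mex{} = 0
g(4) = mex{0} = 1
g(5) = mex{0} = 1
g(6) = mex{0} = 1
g(7) = mex{0} = 1
g(8) = mex{0,1} = 2
g(9) = mex{0,1} = 2
g(10) = mex{0,1} = 2
So g(10) = 2.
Build the Grundy sequence for pile B with g(k) = mex{g(k−s) : s ∈ {5, 7}, s ≤ k}:
k:     0  1  2  3  4  5  6  7  8  9
g(k):  0  0  0  0  0  1  1  1  1  1
So g(9) = 1.
Pile C is a plain Nim pile of size 14, so its Grundy value is 14.
Pile D is a plain Nim pile of size 16, so its Grundy value is 16.
The value of a disjunctive sum is the nim-sum of the parts.
Combined value = 2 ⊕ 1 ⊕ 14 ⊕ 16 = 29.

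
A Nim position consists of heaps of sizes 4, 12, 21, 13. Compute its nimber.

16

Write each in binary and XOR column by column:
  00100  (4)
  01100  (12)
  10101  (21)
  01101  (13)
  -----
  10000  (16)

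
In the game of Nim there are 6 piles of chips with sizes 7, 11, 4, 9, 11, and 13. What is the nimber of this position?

7

Bitwise XOR of the heap sizes:
  0111  (7)
  1011  (11)
  0100  (4)
  1001  (9)
  1011  (11)
  1101  (13)
  ----
  0111  (7)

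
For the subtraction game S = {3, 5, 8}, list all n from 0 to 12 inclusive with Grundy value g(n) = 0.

0, 1, 2, 11, 12

Compute g(0), g(1), … for moves {3, 5, 8}:
g(0) = mex{} = 0
g(1) = mex{} = 0
g(2) = mex{} = 0
g(3) = mex{0} = 1
g(4) = mex{0} = 1
g(5) = mex{0} = 1
g(6) = mex{0,1} = 2
g(7) = mex{0,1} = 2
g(8) = mex{0,1} = 2
g(9) = mex{0,1,2} = 3
g(10) = mex{0,1,2} = 3
g(11) = mex{1,2} = 0
g(12) = mex{1,2,3} = 0
The P-positions (g = 0) in 0..12 are 0, 1, 2, 11, 12.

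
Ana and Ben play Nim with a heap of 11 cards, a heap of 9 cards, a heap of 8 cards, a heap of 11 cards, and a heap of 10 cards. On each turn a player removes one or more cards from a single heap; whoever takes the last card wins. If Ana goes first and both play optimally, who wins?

Ana wins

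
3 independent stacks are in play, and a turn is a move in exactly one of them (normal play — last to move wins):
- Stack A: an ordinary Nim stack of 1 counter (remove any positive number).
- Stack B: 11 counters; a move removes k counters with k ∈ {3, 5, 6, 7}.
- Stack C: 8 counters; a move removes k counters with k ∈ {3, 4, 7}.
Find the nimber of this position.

Stack A is a plain Nim stack of size 1, so its Grundy value is 1.
For stack B, compute g(0), g(1), … with moves {3, 5, 6, 7}:
g(0) = mex{} = 0
g(1) = mex{} = 0
g(2) = mex{} = 0
g(3) = mex{0} = 1
g(4) = mex{0} = 1
g(5) = mex{0} = 1
g(6) = mex{0,1} = 2
g(7) = mex{0,1} = 2
g(8) = mex{0,1} = 2
g(9) = mex{0,1,2} = 3
g(10) = mex{1,2} = 0
g(11) = mex{1,2} = 0
So g(11) = 0.
For stack C, compute g(0), g(1), … with moves {3, 4, 7}:
g(0) = mex{} = 0
g(1) = mex{} = 0
g(2) = mex{} = 0
g(3) = mex{0} = 1
g(4) = mex{0} = 1
g(5) = mex{0} = 1
g(6) = mex{0,1} = 2
g(7) = mex{0,1} = 2
g(8) = mex{0,1} = 2
So g(8) = 2.
The value of a disjunctive sum is the nim-sum of the parts.
Combined value = 1 ⊕ 0 ⊕ 2 = 3.

3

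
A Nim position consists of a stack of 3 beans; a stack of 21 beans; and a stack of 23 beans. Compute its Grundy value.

Nim-sum: 3 XOR 21 XOR 23 = 1.

1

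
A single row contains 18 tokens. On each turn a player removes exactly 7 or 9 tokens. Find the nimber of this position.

0

Compute g(0), g(1), … for moves {7, 9}:
k:     0  1  2  3  4  5  6  7  8  9 10 11 12 13 14 15 16 17 18
g(k):  0  0  0  0  0  0  0  1  1  1  1  1  1  1  2  2  0  0  0
So g(18) = 0.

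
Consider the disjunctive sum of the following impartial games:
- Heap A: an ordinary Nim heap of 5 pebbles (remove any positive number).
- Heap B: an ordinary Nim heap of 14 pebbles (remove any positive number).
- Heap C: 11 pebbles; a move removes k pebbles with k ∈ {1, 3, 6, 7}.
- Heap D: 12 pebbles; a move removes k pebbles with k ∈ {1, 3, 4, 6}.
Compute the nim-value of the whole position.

Heap A is a plain Nim heap of size 5, so its Grundy value is 5.
Heap B is a plain Nim heap of size 14, so its Grundy value is 14.
For heap C, compute g(0), g(1), … with moves {1, 3, 6, 7}:
k:     0  1  2  3  4  5  6  7  8  9 10 11
g(k):  0  1  0  1  0  1  2  3  2  3  2  3
So g(11) = 3.
Grundy values for heap D (subtraction set {1, 3, 4, 6}):
k:     0  1  2  3  4  5  6  7  8  9 10 11 12
g(k):  0  1  0  1  2  3  2  0  1  0  1  2  3
So g(12) = 3.
The value of a disjunctive sum is the nim-sum of the parts.
Combined value = 5 XOR 14 XOR 3 XOR 3 = 11.

11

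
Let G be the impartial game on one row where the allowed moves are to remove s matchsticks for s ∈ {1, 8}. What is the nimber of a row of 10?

1

Compute g(0), g(1), … for moves {1, 8}:
k:     0  1  2  3  4  5  6  7  8  9 10
g(k):  0  1  0  1  0  1  0  1  2  0  1
So g(10) = 1.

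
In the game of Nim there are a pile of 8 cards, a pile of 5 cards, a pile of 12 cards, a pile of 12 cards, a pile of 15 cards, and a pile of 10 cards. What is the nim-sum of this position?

Compute the nim-sum pairwise:
8 ^ 5 = 13
13 ^ 12 = 1
1 ^ 12 = 13
13 ^ 15 = 2
2 ^ 10 = 8

8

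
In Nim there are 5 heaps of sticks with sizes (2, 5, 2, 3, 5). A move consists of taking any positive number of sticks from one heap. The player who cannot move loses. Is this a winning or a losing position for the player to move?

Winning position

Compute the nim-sum pairwise:
2 ⊕ 5 = 7
7 ⊕ 2 = 5
5 ⊕ 3 = 6
6 ⊕ 5 = 3
The nim-sum is 3 ≠ 0, so this is an N-position: the player to move can win.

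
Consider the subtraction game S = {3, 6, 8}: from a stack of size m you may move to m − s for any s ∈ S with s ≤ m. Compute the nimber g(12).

0

Compute g(0), g(1), … for moves {3, 6, 8}:
k:     0  1  2  3  4  5  6  7  8  9 10 11 12
g(k):  0  0  0  1  1  1  2  2  2  3  3  0  0
So g(12) = 0.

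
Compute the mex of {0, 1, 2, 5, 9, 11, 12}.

3

The values 0, 1, 2 are all present; 3 is the first non-negative integer missing from the set.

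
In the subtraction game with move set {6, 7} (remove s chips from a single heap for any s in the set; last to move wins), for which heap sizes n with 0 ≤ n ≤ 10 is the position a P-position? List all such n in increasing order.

0, 1, 2, 3, 4, 5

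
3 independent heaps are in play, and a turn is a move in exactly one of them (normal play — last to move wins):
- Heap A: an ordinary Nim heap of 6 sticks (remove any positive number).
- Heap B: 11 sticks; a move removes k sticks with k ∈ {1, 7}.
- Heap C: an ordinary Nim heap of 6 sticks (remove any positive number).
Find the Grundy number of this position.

1

Heap A is a plain Nim heap of size 6, so its Grundy value is 6.
Grundy values for heap B (subtraction set {1, 7}):
g(0) = mex{} = 0
g(1) = mex{0} = 1
g(2) = mex{1} = 0
g(3) = mex{0} = 1
g(4) = mex{1} = 0
g(5) = mex{0} = 1
g(6) = mex{1} = 0
g(7) = mex{0} = 1
g(8) = mex{1} = 0
g(9) = mex{0} = 1
g(10) = mex{1} = 0
g(11) = mex{0} = 1
So g(11) = 1.
Heap C is a plain Nim heap of size 6, so its Grundy value is 6.
The value of a disjunctive sum is the nim-sum of the parts.
Combined value = 6 XOR 1 XOR 6 = 1.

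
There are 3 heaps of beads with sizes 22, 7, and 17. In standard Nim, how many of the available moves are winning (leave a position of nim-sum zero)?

Nim-sum: 22 ^ 7 ^ 17 = 0.
The nim-sum is already 0, so every move leaves a nonzero nim-sum — there are no winning moves.

0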